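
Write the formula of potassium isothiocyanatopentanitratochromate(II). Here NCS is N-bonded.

K4[Cr(NCS)(NO3)5]

Ligands: 5 nitrato (NO3, -1), 1 isothiocyanato (NCS, -1). Ligand charge sum = -6.
Charge balance with potassium (+1) requires 1 complex ion per 4 potassium.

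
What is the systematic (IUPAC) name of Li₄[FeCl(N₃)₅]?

The 4 lithium counter-ions carry a total charge of +4, so each complex ion is 4−.
Ligand charges: 5×azido (-1 each), 1×chloro (-1 each); total -6. So Fe + (-6) = 4−, giving Fe = +2.
The complex ion is anionic, so iron takes the -ate form ferrate(II).

lithium pentaazidochloroferrate(II)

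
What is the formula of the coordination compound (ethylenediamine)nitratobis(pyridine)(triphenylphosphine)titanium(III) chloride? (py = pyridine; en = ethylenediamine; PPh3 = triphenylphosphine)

Ligands: 2 pyridine (py, neutral), 1 ethylenediamine (en, neutral), 1 triphenylphosphine (PPh3, neutral), 1 nitrato (NO3, -1). Ligand charge sum = -1.
With Ti in oxidation state +3, the complex ion is [Ti...]^2+.
Charge balance with chloride (-1) requires 1 complex ion per 2 chloride.

[Ti(en)(NO3)(PPh3)(py)2]Cl2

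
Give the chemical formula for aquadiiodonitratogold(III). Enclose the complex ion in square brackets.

Ligands: 2 iodo (I, -1), 1 aqua (H2O, neutral), 1 nitrato (NO3, -1). Ligand charge sum = -3.
With Au in oxidation state +3, the complex ion is [Au...].

[Au(H2O)I2(NO3)]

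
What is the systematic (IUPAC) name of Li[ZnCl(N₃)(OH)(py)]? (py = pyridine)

lithium azidochlorohydroxo(pyridine)zincate(II)

The 1 lithium counter-ion carries a total charge of +1, so each complex ion is 1−.
Ligand charges: 1×hydroxo (-1 each), 1×azido (-1 each), 1×chloro (-1 each), 1×pyridine (neutral); total -3. So Zn + (-3) = 1−, giving Zn = +2.
Ligands are named alphabetically: azido before chloro before hydroxo before pyridine.
The complex ion is anionic, so zinc takes the -ate form zincate(II).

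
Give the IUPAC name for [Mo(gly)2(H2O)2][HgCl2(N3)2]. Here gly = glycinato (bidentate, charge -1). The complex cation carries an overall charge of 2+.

Both ions are complex: the cation is named first with the plain metal name, the anion second with the -ate form; each ion's ligands are alphabetised independently.
The complex cation is given as 2+; its ligand charges sum to -2, so Mo = +4.
A 1:1 salt means the anion carries the equal and opposite charge, 2−.
Anion: ligand charges sum to -4; for the ion to be 2−, Hg = +2.

diaquabis(glycinato)molybdenum(IV) diazidodichloromercurate(II)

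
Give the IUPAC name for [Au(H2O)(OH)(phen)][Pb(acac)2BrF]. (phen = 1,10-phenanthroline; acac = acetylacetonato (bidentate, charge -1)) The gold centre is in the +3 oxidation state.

aquahydroxo(1,10-phenanthroline)gold(III) bis(acetylacetonato)bromofluoroplumbate(II)

Au is given as +3; the cation's ligand charges sum to -1, so the complex cation is 2+.
A 1:1 salt means the anion carries the equal and opposite charge, 2−.
Anion: ligand charges sum to -4; for the ion to be 2−, Pb = +2.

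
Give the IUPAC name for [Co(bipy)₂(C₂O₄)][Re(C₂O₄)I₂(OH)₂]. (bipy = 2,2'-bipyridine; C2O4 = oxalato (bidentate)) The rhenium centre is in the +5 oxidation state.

bis(2,2'-bipyridine)oxalatocobalt(III) dihydroxodiiodooxalatorhenate(V)

Re is given as +5; the anion's ligand charges sum to -6, so the complex anion is 1−.
A 1:1 salt means the cation carries the equal and opposite charge, 1+.
Cation: ligand charges sum to -2; for the ion to be 1+, Co = +3.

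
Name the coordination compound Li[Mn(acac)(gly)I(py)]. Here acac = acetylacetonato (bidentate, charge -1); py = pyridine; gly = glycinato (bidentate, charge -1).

The 1 lithium counter-ion carries a total charge of +1, so each complex ion is 1−.
Ligand charges: 1×acetylacetonato (-1 each), 1×pyridine (neutral), 1×iodo (-1 each), 1×glycinato (-1 each); total -3. So Mn + (-3) = 1−, giving Mn = +2.
The complex ion is anionic, so manganese takes the -ate form manganate(II).

lithium (acetylacetonato)(glycinato)iodo(pyridine)manganate(II)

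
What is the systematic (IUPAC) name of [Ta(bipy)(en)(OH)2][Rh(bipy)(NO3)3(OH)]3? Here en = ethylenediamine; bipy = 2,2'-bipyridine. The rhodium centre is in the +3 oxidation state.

(2,2'-bipyridine)(ethylenediamine)dihydroxotantalum(V) (2,2'-bipyridine)hydroxotrinitratorhodate(III)

Both ions are complex: the cation is named first with the plain metal name, the anion second with the -ate form; each ion's ligands are alphabetised independently.
Rh is given as +3; the anion's ligand charges sum to -4, so the complex anion is 1−.
With 3 anions per cation, the cation must be 3×1 = 3+.
Cation: ligand charges sum to -2; for the ion to be 3+, Ta = +5.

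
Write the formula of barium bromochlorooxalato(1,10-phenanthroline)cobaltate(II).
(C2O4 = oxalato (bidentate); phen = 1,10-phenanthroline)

Ligands: 1 chloro (Cl, -1), 1 bromo (Br, -1), 1 oxalato (C2O4, -2), 1 1,10-phenanthroline (phen, neutral). Ligand charge sum = -4.
With Co in oxidation state +2, the complex ion is [Co...]^2−.
Charge balance with barium (+2) requires 1 complex ion per 1 barium.

Ba[CoBr(C2O4)Cl(phen)]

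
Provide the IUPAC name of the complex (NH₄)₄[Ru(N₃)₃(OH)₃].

The 4 ammonium counter-ions carry a total charge of +4, so each complex ion is 4−.
Ligand charges: 3×hydroxo (-1 each), 3×azido (-1 each); total -6. So Ru + (-6) = 4−, giving Ru = +2.
Ligands are named alphabetically: azido before hydroxo.
The complex ion is anionic, so ruthenium takes the -ate form ruthenate(II).

ammonium triazidotrihydroxoruthenate(II)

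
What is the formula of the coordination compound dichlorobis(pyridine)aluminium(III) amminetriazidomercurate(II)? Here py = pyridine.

[AlCl2(py)2][Hg(N3)3(NH3)]

Cation [Al…]: ligand charges -2, Al(III) ⇒ ion charge 1+.
Anion [Hg…]: ligand charges -3, Hg(II) ⇒ ion charge 1−.
One 1+ cation balances one 1− anion.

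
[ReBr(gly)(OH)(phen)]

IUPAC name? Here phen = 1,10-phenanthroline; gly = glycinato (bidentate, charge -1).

There is no counter-ion, so the complex is neutral overall.
Ligand charges: 1×bromo (-1 each), 1×1,10-phenanthroline (neutral), 1×hydroxo (-1 each), 1×glycinato (-1 each); total -3. So Re + (-3) = 0, giving Re = +3.
Ligands are named alphabetically: bromo before glycinato before hydroxo before phenanthroline.

bromo(glycinato)hydroxo(1,10-phenanthroline)rhenium(III)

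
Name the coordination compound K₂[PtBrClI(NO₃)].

potassium bromochloroiodonitratoplatinate(II)

The 2 potassium counter-ions carry a total charge of +2, so each complex ion is 2−.
Ligand charges: 1×bromo (-1 each), 1×nitrato (-1 each), 1×iodo (-1 each), 1×chloro (-1 each); total -4. So Pt + (-4) = 2−, giving Pt = +2.
Ligands are named alphabetically: bromo before chloro before iodo before nitrato.
The complex ion is anionic, so platinum takes the -ate form platinate(II).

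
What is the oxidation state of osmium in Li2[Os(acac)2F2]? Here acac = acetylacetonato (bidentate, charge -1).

2 lithium outside the brackets (+1 each) → the complex ion is 2−.
Ligand charges: 2×F = -2; 2×acac = -2; sum -4.
Os + (-4) = 2− ⇒ Os is +2.

+2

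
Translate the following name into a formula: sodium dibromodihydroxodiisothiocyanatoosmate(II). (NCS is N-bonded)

Na4[OsBr2(NCS)2(OH)2]

Ligands: 2 isothiocyanato (NCS, -1), 2 hydroxo (OH, -1), 2 bromo (Br, -1). Ligand charge sum = -6.
Charge balance with sodium (+1) requires 1 complex ion per 4 sodium.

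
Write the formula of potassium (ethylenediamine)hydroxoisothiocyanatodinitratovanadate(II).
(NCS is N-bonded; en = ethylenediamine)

Ligands: 1 isothiocyanato (NCS, -1), 2 nitrato (NO3, -1), 1 hydroxo (OH, -1), 1 ethylenediamine (en, neutral). Ligand charge sum = -4.
Charge balance with potassium (+1) requires 1 complex ion per 2 potassium.

K2[V(en)(NCS)(NO3)2(OH)]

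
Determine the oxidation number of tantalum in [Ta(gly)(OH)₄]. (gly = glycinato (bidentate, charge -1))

+5

No counter-ion: the bracketed complex is neutral.
Ligand charges: 4×OH = -4; 1×gly = -1; sum -5.
Ta + (-5) = 0 ⇒ Ta is +5.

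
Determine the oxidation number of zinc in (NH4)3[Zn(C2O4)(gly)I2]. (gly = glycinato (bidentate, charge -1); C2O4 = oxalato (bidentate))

3 ammonium outside the brackets (+1 each) → the complex ion is 3−.
Ligand charges: 1×gly = -1; 1×C2O4 = -2; 2×I = -2; sum -5.
Zn + (-5) = 3− ⇒ Zn is +2.

+2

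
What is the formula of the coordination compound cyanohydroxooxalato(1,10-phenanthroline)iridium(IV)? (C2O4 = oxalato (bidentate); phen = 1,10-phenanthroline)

[Ir(C2O4)(CN)(OH)(phen)]

Ligands: 1 oxalato (C2O4, -2), 1 cyano (CN, -1), 1 hydroxo (OH, -1), 1 1,10-phenanthroline (phen, neutral). Ligand charge sum = -4.
With Ir in oxidation state +4, the complex ion is [Ir...].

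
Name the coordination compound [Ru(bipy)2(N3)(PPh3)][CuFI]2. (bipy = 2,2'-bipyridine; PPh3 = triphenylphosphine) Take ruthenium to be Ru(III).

azidobis(2,2'-bipyridine)(triphenylphosphine)ruthenium(III) fluoroiodocuprate(I)

Ru is given as +3; the cation's ligand charges sum to -1, so the complex cation is 2+.
With 2 anions per cation, each anion must be 2/2 = 1−.
Anion: ligand charges sum to -2; for the ion to be 1−, Cu = +1.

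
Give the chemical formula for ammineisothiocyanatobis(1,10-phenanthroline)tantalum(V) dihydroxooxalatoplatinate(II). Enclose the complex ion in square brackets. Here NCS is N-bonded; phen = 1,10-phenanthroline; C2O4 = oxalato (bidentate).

[Ta(NCS)(NH3)(phen)2][Pt(C2O4)(OH)2]2

Cation [Ta…]: ligand charges -1, Ta(V) ⇒ ion charge 4+.
Anion [Pt…]: ligand charges -4, Pt(II) ⇒ ion charge 2−.
One 4+ cation requires 2 of the 2− anion.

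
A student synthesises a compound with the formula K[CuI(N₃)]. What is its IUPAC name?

potassium azidoiodocuprate(I)

The 1 potassium counter-ion carries a total charge of +1, so each complex ion is 1−.
Ligand charges: 1×azido (-1 each), 1×iodo (-1 each); total -2. So Cu + (-2) = 1−, giving Cu = +1.
Ligands are named alphabetically: azido before iodo.
The complex ion is anionic, so copper takes the -ate form cuprate(I).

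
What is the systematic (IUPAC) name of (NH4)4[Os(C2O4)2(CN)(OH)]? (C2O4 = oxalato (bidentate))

The 4 ammonium counter-ions carry a total charge of +4, so each complex ion is 4−.
Ligand charges: 1×hydroxo (-1 each), 2×oxalato (-2 each), 1×cyano (-1 each); total -6. So Os + (-6) = 4−, giving Os = +2.
The complex ion is anionic, so osmium takes the -ate form osmate(II).

ammonium cyanohydroxodioxalatoosmate(II)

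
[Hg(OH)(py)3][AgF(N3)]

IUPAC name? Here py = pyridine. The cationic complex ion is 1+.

Both ions are complex: the cation is named first with the plain metal name, the anion second with the -ate form; each ion's ligands are alphabetised independently.
The complex cation is given as 1+; its ligand charges sum to -1, so Hg = +2.
A 1:1 salt means the anion carries the equal and opposite charge, 1−.
Anion: ligand charges sum to -2; for the ion to be 1−, Ag = +1.

hydroxotris(pyridine)mercury(II) azidofluoroargentate(I)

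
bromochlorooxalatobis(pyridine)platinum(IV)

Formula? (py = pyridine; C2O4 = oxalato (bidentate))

[PtBr(C2O4)Cl(py)2]

Ligands: 2 pyridine (py, neutral), 1 oxalato (C2O4, -2), 1 bromo (Br, -1), 1 chloro (Cl, -1). Ligand charge sum = -4.
With Pt in oxidation state +4, the complex ion is [Pt...].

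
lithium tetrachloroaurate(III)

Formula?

Ligands: 4 chloro (Cl, -1). Ligand charge sum = -4.
With Au in oxidation state +3, the complex ion is [Au...]^1−.
Charge balance with lithium (+1) requires 1 complex ion per 1 lithium.

Li[AuCl4]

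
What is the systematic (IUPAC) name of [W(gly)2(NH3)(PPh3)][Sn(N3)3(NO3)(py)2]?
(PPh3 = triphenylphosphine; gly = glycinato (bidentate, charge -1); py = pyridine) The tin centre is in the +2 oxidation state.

Both ions are complex: the cation is named first with the plain metal name, the anion second with the -ate form; each ion's ligands are alphabetised independently.
Sn is given as +2; the anion's ligand charges sum to -4, so the complex anion is 2−.
A 1:1 salt means the cation carries the equal and opposite charge, 2+.
Cation: ligand charges sum to -2; for the ion to be 2+, W = +4.

amminebis(glycinato)(triphenylphosphine)tungsten(IV) triazidonitratobis(pyridine)stannate(II)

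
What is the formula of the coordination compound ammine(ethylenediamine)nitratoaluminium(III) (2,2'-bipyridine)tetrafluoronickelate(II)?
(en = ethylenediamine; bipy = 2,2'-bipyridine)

[Al(en)(NH3)(NO3)][Ni(bipy)F4]

Cation [Al…]: ligand charges -1, Al(III) ⇒ ion charge 2+.
Anion [Ni…]: ligand charges -4, Ni(II) ⇒ ion charge 2−.
One 2+ cation balances one 2− anion.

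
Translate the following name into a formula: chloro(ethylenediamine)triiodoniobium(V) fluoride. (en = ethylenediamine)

Ligands: 1 ethylenediamine (en, neutral), 1 chloro (Cl, -1), 3 iodo (I, -1). Ligand charge sum = -4.
With Nb in oxidation state +5, the complex ion is [Nb...]^1+.
Charge balance with fluoride (-1) requires 1 complex ion per 1 fluoride.

[NbCl(en)I3]F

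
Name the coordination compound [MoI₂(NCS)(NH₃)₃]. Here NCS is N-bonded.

triamminediiodoisothiocyanatomolybdenum(III)

There is no counter-ion, so the complex is neutral overall.
Ligand charges: 2×iodo (-1 each), 3×ammine (neutral), 1×isothiocyanato (-1 each); total -3. So Mo + (-3) = 0, giving Mo = +3.
Ligands are named alphabetically: ammine before iodo before isothiocyanato.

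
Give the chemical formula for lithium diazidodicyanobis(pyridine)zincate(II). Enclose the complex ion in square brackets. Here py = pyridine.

Ligands: 2 azido (N3, -1), 2 cyano (CN, -1), 2 pyridine (py, neutral). Ligand charge sum = -4.
With Zn in oxidation state +2, the complex ion is [Zn...]^2−.
Charge balance with lithium (+1) requires 1 complex ion per 2 lithium.

Li2[Zn(CN)2(N3)2(py)2]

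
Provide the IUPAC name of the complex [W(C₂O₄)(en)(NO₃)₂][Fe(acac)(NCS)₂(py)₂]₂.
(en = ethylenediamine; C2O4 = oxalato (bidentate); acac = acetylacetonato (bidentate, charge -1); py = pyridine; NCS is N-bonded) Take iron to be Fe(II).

Both ions are complex: the cation is named first with the plain metal name, the anion second with the -ate form; each ion's ligands are alphabetised independently.
Fe is given as +2; the anion's ligand charges sum to -3, so the complex anion is 1−.
With 2 anions per cation, the cation must be 2×1 = 2+.
Cation: ligand charges sum to -4; for the ion to be 2+, W = +6.

(ethylenediamine)dinitratooxalatotungsten(VI) (acetylacetonato)diisothiocyanatobis(pyridine)ferrate(II)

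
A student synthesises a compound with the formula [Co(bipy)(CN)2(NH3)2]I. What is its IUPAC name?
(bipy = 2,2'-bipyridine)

The 1 iodide counter-ion carries a total charge of -1, so each complex ion is 1+.
Ligand charges: 1×2,2'-bipyridine (neutral), 2×ammine (neutral), 2×cyano (-1 each); total -2. So Co + (-2) = 1+, giving Co = +3.
Ligands are named alphabetically: ammine before bipyridine before cyano.

diammine(2,2'-bipyridine)dicyanocobalt(III) iodide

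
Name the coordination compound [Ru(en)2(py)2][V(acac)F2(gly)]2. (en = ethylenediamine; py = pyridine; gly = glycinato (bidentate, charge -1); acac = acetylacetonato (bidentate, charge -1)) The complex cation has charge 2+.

Both ions are complex: the cation is named first with the plain metal name, the anion second with the -ate form; each ion's ligands are alphabetised independently.
The complex cation is given as 2+; its ligand charges sum to 0, so Ru = +2.
With 2 anions per cation, each anion must be 2/2 = 1−.
Anion: ligand charges sum to -4; for the ion to be 1−, V = +3.

bis(ethylenediamine)bis(pyridine)ruthenium(II) (acetylacetonato)difluoro(glycinato)vanadate(III)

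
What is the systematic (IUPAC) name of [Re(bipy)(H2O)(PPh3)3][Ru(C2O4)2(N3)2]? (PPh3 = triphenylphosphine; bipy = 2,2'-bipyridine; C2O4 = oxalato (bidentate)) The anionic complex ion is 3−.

Both ions are complex: the cation is named first with the plain metal name, the anion second with the -ate form; each ion's ligands are alphabetised independently.
The complex anion is given as 3−; its ligand charges sum to -6, so Ru = +3.
A 1:1 salt means the cation carries the equal and opposite charge, 3+.
Cation: ligand charges sum to 0; for the ion to be 3+, Re = +3.

aqua(2,2'-bipyridine)tris(triphenylphosphine)rhenium(III) diazidodioxalatoruthenate(III)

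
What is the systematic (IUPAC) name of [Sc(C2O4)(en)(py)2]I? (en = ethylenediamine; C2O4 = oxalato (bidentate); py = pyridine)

(ethylenediamine)oxalatobis(pyridine)scandium(III) iodide

The 1 iodide counter-ion carries a total charge of -1, so each complex ion is 1+.
Ligand charges: 1×ethylenediamine (neutral), 1×oxalato (-2 each), 2×pyridine (neutral); total -2. So Sc + (-2) = 1+, giving Sc = +3.
Ligands are named alphabetically: ethylenediamine before oxalato before pyridine.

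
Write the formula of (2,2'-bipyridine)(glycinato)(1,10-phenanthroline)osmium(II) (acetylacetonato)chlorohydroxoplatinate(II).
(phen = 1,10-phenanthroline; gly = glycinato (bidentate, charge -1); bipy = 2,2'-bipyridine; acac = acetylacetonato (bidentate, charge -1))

[Os(bipy)(gly)(phen)][Pt(acac)Cl(OH)]

Cation [Os…]: ligand charges -1, Os(II) ⇒ ion charge 1+.
Anion [Pt…]: ligand charges -3, Pt(II) ⇒ ion charge 1−.
One 1+ cation balances one 1− anion.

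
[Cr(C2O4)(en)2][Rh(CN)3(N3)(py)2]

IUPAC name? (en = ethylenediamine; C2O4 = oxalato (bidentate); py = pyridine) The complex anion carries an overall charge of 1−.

The complex anion is given as 1−; its ligand charges sum to -4, so Rh = +3.
A 1:1 salt means the cation carries the equal and opposite charge, 1+.
Cation: ligand charges sum to -2; for the ion to be 1+, Cr = +3.

bis(ethylenediamine)oxalatochromium(III) azidotricyanobis(pyridine)rhodate(III)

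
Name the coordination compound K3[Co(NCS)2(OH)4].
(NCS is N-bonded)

potassium tetrahydroxodiisothiocyanatocobaltate(III)

The 3 potassium counter-ions carry a total charge of +3, so each complex ion is 3−.
Ligand charges: 4×hydroxo (-1 each), 2×isothiocyanato (-1 each); total -6. So Co + (-6) = 3−, giving Co = +3.
Ligands are named alphabetically: hydroxo before isothiocyanato.
The complex ion is anionic, so cobalt takes the -ate form cobaltate(III).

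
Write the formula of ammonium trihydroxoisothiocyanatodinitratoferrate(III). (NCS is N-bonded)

Ligands: 3 hydroxo (OH, -1), 1 isothiocyanato (NCS, -1), 2 nitrato (NO3, -1). Ligand charge sum = -6.
Charge balance with ammonium (+1) requires 1 complex ion per 3 ammonium.

(NH4)3[Fe(NCS)(NO3)2(OH)3]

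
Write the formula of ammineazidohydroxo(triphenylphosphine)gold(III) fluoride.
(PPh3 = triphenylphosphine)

[Au(N3)(NH3)(OH)(PPh3)]F

Ligands: 1 hydroxo (OH, -1), 1 azido (N3, -1), 1 triphenylphosphine (PPh3, neutral), 1 ammine (NH3, neutral). Ligand charge sum = -2.
With Au in oxidation state +3, the complex ion is [Au...]^1+.
Charge balance with fluoride (-1) requires 1 complex ion per 1 fluoride.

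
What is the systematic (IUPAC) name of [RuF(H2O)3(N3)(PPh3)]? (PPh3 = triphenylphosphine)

There is no counter-ion, so the complex is neutral overall.
Ligand charges: 1×triphenylphosphine (neutral), 3×aqua (neutral), 1×azido (-1 each), 1×fluoro (-1 each); total -2. So Ru + (-2) = 0, giving Ru = +2.
Ligands are named alphabetically: aqua before azido before fluoro before triphenylphosphine.

triaquaazidofluoro(triphenylphosphine)ruthenium(II)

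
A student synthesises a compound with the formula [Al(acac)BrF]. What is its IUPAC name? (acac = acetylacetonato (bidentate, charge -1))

(acetylacetonato)bromofluoroaluminium(III)

There is no counter-ion, so the complex is neutral overall.
Ligand charges: 1×fluoro (-1 each), 1×acetylacetonato (-1 each), 1×bromo (-1 each); total -3. So Al + (-3) = 0, giving Al = +3.
Ligands are named alphabetically: acetylacetonato before bromo before fluoro.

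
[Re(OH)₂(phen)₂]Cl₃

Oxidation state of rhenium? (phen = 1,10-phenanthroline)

+5

3 chloride outside the brackets (-1 each) → the complex ion is 3+.
Ligand charges: 2×phen neutral; 2×OH = -2; sum -2.
Re + (-2) = 3+ ⇒ Re is +5.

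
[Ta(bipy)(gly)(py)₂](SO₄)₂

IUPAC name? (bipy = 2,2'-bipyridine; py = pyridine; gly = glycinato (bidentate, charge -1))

The 2 sulfate counter-ions carry a total charge of -4, so each complex ion is 4+.
Ligand charges: 1×2,2'-bipyridine (neutral), 2×pyridine (neutral), 1×glycinato (-1 each); total -1. So Ta + (-1) = 4+, giving Ta = +5.
Ligands are named alphabetically: bipyridine before glycinato before pyridine.

(2,2'-bipyridine)(glycinato)bis(pyridine)tantalum(V) sulfate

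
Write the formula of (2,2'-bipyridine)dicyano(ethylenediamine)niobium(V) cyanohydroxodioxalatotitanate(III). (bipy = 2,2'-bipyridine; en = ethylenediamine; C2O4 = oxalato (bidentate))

Cation [Nb…]: ligand charges -2, Nb(V) ⇒ ion charge 3+.
Anion [Ti…]: ligand charges -6, Ti(III) ⇒ ion charge 3−.
One 3+ cation balances one 3− anion.

[Nb(bipy)(CN)2(en)][Ti(C2O4)2(CN)(OH)]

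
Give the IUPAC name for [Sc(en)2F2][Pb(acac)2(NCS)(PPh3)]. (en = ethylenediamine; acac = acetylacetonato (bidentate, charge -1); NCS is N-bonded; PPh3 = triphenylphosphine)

Scandium is always +3 in its complexes; the cation's ligand charges sum to -2, so the complex cation is 1+.
A 1:1 salt means the anion carries the equal and opposite charge, 1−.
Anion: ligand charges sum to -3; for the ion to be 1−, Pb = +2.

bis(ethylenediamine)difluoroscandium(III) bis(acetylacetonato)isothiocyanato(triphenylphosphine)plumbate(II)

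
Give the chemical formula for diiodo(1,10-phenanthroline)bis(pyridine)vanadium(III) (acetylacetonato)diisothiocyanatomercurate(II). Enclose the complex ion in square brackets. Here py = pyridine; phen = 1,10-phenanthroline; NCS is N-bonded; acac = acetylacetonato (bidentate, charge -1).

[VI2(phen)(py)2][Hg(acac)(NCS)2]

Cation [V…]: ligand charges -2, V(III) ⇒ ion charge 1+.
Anion [Hg…]: ligand charges -3, Hg(II) ⇒ ion charge 1−.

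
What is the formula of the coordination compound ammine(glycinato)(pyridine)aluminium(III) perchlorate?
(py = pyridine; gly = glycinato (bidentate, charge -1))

Ligands: 1 ammine (NH3, neutral), 1 pyridine (py, neutral), 1 glycinato (gly, -1). Ligand charge sum = -1.
With Al in oxidation state +3, the complex ion is [Al...]^2+.
Charge balance with perchlorate (-1) requires 1 complex ion per 2 perchlorate.

[Al(gly)(NH3)(py)](ClO4)2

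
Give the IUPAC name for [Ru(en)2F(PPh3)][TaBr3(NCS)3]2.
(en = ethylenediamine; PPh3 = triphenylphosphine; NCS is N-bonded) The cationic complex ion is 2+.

bis(ethylenediamine)fluoro(triphenylphosphine)ruthenium(III) tribromotriisothiocyanatotantalate(V)

The complex cation is given as 2+; its ligand charges sum to -1, so Ru = +3.
With 2 anions per cation, each anion must be 2/2 = 1−.
Anion: ligand charges sum to -6; for the ion to be 1−, Ta = +5.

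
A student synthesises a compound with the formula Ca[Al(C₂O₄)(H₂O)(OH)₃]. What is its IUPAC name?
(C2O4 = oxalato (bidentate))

calcium aquatrihydroxooxalatoaluminate(III)

The 1 calcium counter-ion carries a total charge of +2, so each complex ion is 2−.
Ligand charges: 1×aqua (neutral), 1×oxalato (-2 each), 3×hydroxo (-1 each); total -5. So Al + (-5) = 2−, giving Al = +3.
The complex ion is anionic, so aluminium takes the -ate form aluminate(III).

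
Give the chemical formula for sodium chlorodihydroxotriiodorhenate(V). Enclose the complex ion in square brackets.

Na[ReClI3(OH)2]

Ligands: 2 hydroxo (OH, -1), 3 iodo (I, -1), 1 chloro (Cl, -1). Ligand charge sum = -6.
Charge balance with sodium (+1) requires 1 complex ion per 1 sodium.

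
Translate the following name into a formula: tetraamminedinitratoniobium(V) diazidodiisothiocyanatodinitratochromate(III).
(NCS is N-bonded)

Cation [Nb…]: ligand charges -2, Nb(V) ⇒ ion charge 3+.
Anion [Cr…]: ligand charges -6, Cr(III) ⇒ ion charge 3−.
One 3+ cation balances one 3− anion.

[Nb(NH3)4(NO3)2][Cr(N3)2(NCS)2(NO3)2]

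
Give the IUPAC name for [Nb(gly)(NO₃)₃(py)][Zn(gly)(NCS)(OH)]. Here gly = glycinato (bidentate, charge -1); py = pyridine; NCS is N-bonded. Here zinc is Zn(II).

Both ions are complex: the cation is named first with the plain metal name, the anion second with the -ate form; each ion's ligands are alphabetised independently.
Zn is given as +2; the anion's ligand charges sum to -3, so the complex anion is 1−.
A 1:1 salt means the cation carries the equal and opposite charge, 1+.
Cation: ligand charges sum to -4; for the ion to be 1+, Nb = +5.

(glycinato)trinitrato(pyridine)niobium(V) (glycinato)hydroxoisothiocyanatozincate(II)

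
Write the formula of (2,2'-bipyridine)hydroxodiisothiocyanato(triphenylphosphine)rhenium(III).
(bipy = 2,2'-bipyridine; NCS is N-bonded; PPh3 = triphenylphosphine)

[Re(bipy)(NCS)2(OH)(PPh3)]

Ligands: 1 2,2'-bipyridine (bipy, neutral), 1 hydroxo (OH, -1), 2 isothiocyanato (NCS, -1), 1 triphenylphosphine (PPh3, neutral). Ligand charge sum = -3.
With Re in oxidation state +3, the complex ion is [Re...].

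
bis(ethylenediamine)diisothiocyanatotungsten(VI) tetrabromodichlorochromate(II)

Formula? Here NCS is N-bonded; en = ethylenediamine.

[W(en)2(NCS)2][CrBr4Cl2]

Cation [W…]: ligand charges -2, W(VI) ⇒ ion charge 4+.
Anion [Cr…]: ligand charges -6, Cr(II) ⇒ ion charge 4−.
One 4+ cation balances one 4− anion.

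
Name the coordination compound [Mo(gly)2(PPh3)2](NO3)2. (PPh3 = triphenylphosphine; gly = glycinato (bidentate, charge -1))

bis(glycinato)bis(triphenylphosphine)molybdenum(IV) nitrate

The 2 nitrate counter-ions carry a total charge of -2, so each complex ion is 2+.
Ligand charges: 2×triphenylphosphine (neutral), 2×glycinato (-1 each); total -2. So Mo + (-2) = 2+, giving Mo = +4.
Ligands are named alphabetically: glycinato before triphenylphosphine.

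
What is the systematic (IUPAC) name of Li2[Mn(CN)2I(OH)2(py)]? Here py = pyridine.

The 2 lithium counter-ions carry a total charge of +2, so each complex ion is 2−.
Ligand charges: 2×hydroxo (-1 each), 1×iodo (-1 each), 1×pyridine (neutral), 2×cyano (-1 each); total -5. So Mn + (-5) = 2−, giving Mn = +3.
The complex ion is anionic, so manganese takes the -ate form manganate(III).

lithium dicyanodihydroxoiodo(pyridine)manganate(III)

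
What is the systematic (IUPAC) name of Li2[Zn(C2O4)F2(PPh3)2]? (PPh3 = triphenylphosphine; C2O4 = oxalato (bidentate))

lithium difluorooxalatobis(triphenylphosphine)zincate(II)

The 2 lithium counter-ions carry a total charge of +2, so each complex ion is 2−.
Ligand charges: 2×triphenylphosphine (neutral), 1×oxalato (-2 each), 2×fluoro (-1 each); total -4. So Zn + (-4) = 2−, giving Zn = +2.
Ligands are named alphabetically: fluoro before oxalato before triphenylphosphine.
The complex ion is anionic, so zinc takes the -ate form zincate(II).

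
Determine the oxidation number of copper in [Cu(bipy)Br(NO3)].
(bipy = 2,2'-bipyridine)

No counter-ion: the bracketed complex is neutral.
Ligand charges: 1×NO3 = -1; 1×Br = -1; 1×bipy neutral; sum -2.
Cu + (-2) = 0 ⇒ Cu is +2.

+2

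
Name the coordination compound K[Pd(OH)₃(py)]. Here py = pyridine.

potassium trihydroxo(pyridine)palladate(II)

The 1 potassium counter-ion carries a total charge of +1, so each complex ion is 1−.
Ligand charges: 1×pyridine (neutral), 3×hydroxo (-1 each); total -3. So Pd + (-3) = 1−, giving Pd = +2.
The complex ion is anionic, so palladium takes the -ate form palladate(II).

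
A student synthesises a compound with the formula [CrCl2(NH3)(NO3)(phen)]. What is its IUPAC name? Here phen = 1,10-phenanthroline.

There is no counter-ion, so the complex is neutral overall.
Ligand charges: 1×1,10-phenanthroline (neutral), 1×ammine (neutral), 2×chloro (-1 each), 1×nitrato (-1 each); total -3. So Cr + (-3) = 0, giving Cr = +3.
Ligands are named alphabetically: ammine before chloro before nitrato before phenanthroline.

amminedichloronitrato(1,10-phenanthroline)chromium(III)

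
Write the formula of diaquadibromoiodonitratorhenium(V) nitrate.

Ligands: 2 aqua (H2O, neutral), 1 nitrato (NO3, -1), 1 iodo (I, -1), 2 bromo (Br, -1). Ligand charge sum = -4.
With Re in oxidation state +5, the complex ion is [Re...]^1+.
Charge balance with nitrate (-1) requires 1 complex ion per 1 nitrate.

[ReBr2(H2O)2I(NO3)]NO3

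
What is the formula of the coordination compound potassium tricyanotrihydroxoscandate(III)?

K3[Sc(CN)3(OH)3]

Ligands: 3 hydroxo (OH, -1), 3 cyano (CN, -1). Ligand charge sum = -6.
Charge balance with potassium (+1) requires 1 complex ion per 3 potassium.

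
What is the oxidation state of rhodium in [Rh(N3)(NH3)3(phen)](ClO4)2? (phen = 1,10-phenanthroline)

2 perchlorate outside the brackets (-1 each) → the complex ion is 2+.
Ligand charges: 1×phen neutral; 3×NH3 neutral; 1×N3 = -1; sum -1.
Rh + (-1) = 2+ ⇒ Rh is +3.

+3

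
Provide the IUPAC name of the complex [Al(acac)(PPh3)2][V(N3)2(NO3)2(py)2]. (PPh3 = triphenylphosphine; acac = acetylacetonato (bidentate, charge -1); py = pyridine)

Aluminium is always +3 in its complexes; the cation's ligand charges sum to -1, so the complex cation is 2+.
A 1:1 salt means the anion carries the equal and opposite charge, 2−.
Anion: ligand charges sum to -4; for the ion to be 2−, V = +2.

(acetylacetonato)bis(triphenylphosphine)aluminium(III) diazidodinitratobis(pyridine)vanadate(II)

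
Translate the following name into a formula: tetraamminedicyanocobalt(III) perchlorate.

Ligands: 2 cyano (CN, -1), 4 ammine (NH3, neutral). Ligand charge sum = -2.
With Co in oxidation state +3, the complex ion is [Co...]^1+.
Charge balance with perchlorate (-1) requires 1 complex ion per 1 perchlorate.

[Co(CN)2(NH3)4]ClO4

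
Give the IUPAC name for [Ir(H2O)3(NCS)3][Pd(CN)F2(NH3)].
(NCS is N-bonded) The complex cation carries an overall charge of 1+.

triaquatriisothiocyanatoiridium(IV) amminecyanodifluoropalladate(II)

Both ions are complex: the cation is named first with the plain metal name, the anion second with the -ate form; each ion's ligands are alphabetised independently.
The complex cation is given as 1+; its ligand charges sum to -3, so Ir = +4.
A 1:1 salt means the anion carries the equal and opposite charge, 1−.
Anion: ligand charges sum to -3; for the ion to be 1−, Pd = +2.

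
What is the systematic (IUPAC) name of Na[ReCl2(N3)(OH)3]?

sodium azidodichlorotrihydroxorhenate(V)

The 1 sodium counter-ion carries a total charge of +1, so each complex ion is 1−.
Ligand charges: 1×azido (-1 each), 3×hydroxo (-1 each), 2×chloro (-1 each); total -6. So Re + (-6) = 1−, giving Re = +5.
Ligands are named alphabetically: azido before chloro before hydroxo.
The complex ion is anionic, so rhenium takes the -ate form rhenate(V).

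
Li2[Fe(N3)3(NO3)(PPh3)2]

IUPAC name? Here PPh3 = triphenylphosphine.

The 2 lithium counter-ions carry a total charge of +2, so each complex ion is 2−.
Ligand charges: 1×nitrato (-1 each), 3×azido (-1 each), 2×triphenylphosphine (neutral); total -4. So Fe + (-4) = 2−, giving Fe = +2.
Ligands are named alphabetically: azido before nitrato before triphenylphosphine.
The complex ion is anionic, so iron takes the -ate form ferrate(II).

lithium triazidonitratobis(triphenylphosphine)ferrate(II)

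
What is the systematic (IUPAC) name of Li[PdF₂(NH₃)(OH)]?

The 1 lithium counter-ion carries a total charge of +1, so each complex ion is 1−.
Ligand charges: 2×fluoro (-1 each), 1×ammine (neutral), 1×hydroxo (-1 each); total -3. So Pd + (-3) = 1−, giving Pd = +2.
The complex ion is anionic, so palladium takes the -ate form palladate(II).

lithium amminedifluorohydroxopalladate(II)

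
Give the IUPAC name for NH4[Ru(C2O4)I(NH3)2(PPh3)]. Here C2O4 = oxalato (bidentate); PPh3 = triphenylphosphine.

The 1 ammonium counter-ion carries a total charge of +1, so each complex ion is 1−.
Ligand charges: 1×iodo (-1 each), 1×oxalato (-2 each), 2×ammine (neutral), 1×triphenylphosphine (neutral); total -3. So Ru + (-3) = 1−, giving Ru = +2.
The complex ion is anionic, so ruthenium takes the -ate form ruthenate(II).

ammonium diammineiodooxalato(triphenylphosphine)ruthenate(II)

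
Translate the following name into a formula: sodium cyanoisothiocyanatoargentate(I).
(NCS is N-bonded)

Na[Ag(CN)(NCS)]

Ligands: 1 cyano (CN, -1), 1 isothiocyanato (NCS, -1). Ligand charge sum = -2.
Charge balance with sodium (+1) requires 1 complex ion per 1 sodium.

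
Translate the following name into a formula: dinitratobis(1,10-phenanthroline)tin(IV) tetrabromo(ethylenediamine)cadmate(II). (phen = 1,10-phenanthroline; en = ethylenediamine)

[Sn(NO3)2(phen)2][CdBr4(en)]

Cation [Sn…]: ligand charges -2, Sn(IV) ⇒ ion charge 2+.
Anion [Cd…]: ligand charges -4, Cd(II) ⇒ ion charge 2−.
One 2+ cation balances one 2− anion.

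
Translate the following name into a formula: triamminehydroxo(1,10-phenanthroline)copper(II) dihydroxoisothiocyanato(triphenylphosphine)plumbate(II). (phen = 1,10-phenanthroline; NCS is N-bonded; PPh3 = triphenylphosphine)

[Cu(NH3)3(OH)(phen)][Pb(NCS)(OH)2(PPh3)]

Cation [Cu…]: ligand charges -1, Cu(II) ⇒ ion charge 1+.
Anion [Pb…]: ligand charges -3, Pb(II) ⇒ ion charge 1−.
One 1+ cation balances one 1− anion.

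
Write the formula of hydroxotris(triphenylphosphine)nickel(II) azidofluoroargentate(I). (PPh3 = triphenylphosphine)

[Ni(OH)(PPh3)3][AgF(N3)]

Cation [Ni…]: ligand charges -1, Ni(II) ⇒ ion charge 1+.
Anion [Ag…]: ligand charges -2, Ag(I) ⇒ ion charge 1−.
One 1+ cation balances one 1− anion.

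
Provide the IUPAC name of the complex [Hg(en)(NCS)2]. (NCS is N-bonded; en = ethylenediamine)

(ethylenediamine)diisothiocyanatomercury(II)

There is no counter-ion, so the complex is neutral overall.
Ligand charges: 2×isothiocyanato (-1 each), 1×ethylenediamine (neutral); total -2. So Hg + (-2) = 0, giving Hg = +2.
Ligands are named alphabetically: ethylenediamine before isothiocyanato.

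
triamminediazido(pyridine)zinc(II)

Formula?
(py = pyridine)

Ligands: 3 ammine (NH3, neutral), 2 azido (N3, -1), 1 pyridine (py, neutral). Ligand charge sum = -2.
With Zn in oxidation state +2, the complex ion is [Zn...].

[Zn(N3)2(NH3)3(py)]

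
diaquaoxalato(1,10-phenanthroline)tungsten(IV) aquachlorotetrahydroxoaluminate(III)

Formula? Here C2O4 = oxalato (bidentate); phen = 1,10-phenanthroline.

Cation [W…]: ligand charges -2, W(IV) ⇒ ion charge 2+.
Anion [Al…]: ligand charges -5, Al(III) ⇒ ion charge 2−.
One 2+ cation balances one 2− anion.

[W(C2O4)(H2O)2(phen)][AlCl(H2O)(OH)4]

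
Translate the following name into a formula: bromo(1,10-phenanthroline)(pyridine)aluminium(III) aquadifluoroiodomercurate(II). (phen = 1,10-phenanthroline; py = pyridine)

Cation [Al…]: ligand charges -1, Al(III) ⇒ ion charge 2+.
Anion [Hg…]: ligand charges -3, Hg(II) ⇒ ion charge 1−.
One 2+ cation requires 2 of the 1− anion.

[AlBr(phen)(py)][HgF2(H2O)I]2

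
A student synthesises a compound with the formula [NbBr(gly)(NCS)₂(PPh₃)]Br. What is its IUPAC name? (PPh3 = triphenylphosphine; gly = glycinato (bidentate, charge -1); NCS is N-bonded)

The 1 bromide counter-ion carries a total charge of -1, so each complex ion is 1+.
Ligand charges: 1×bromo (-1 each), 1×triphenylphosphine (neutral), 1×glycinato (-1 each), 2×isothiocyanato (-1 each); total -4. So Nb + (-4) = 1+, giving Nb = +5.
Ligands are named alphabetically: bromo before glycinato before isothiocyanato before triphenylphosphine.

bromo(glycinato)diisothiocyanato(triphenylphosphine)niobium(V) bromide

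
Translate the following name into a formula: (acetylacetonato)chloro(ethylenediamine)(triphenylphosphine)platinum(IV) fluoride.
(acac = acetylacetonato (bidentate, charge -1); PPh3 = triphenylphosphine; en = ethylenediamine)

[Pt(acac)Cl(en)(PPh3)]F2

Ligands: 1 acetylacetonato (acac, -1), 1 triphenylphosphine (PPh3, neutral), 1 ethylenediamine (en, neutral), 1 chloro (Cl, -1). Ligand charge sum = -2.
With Pt in oxidation state +4, the complex ion is [Pt...]^2+.
Charge balance with fluoride (-1) requires 1 complex ion per 2 fluoride.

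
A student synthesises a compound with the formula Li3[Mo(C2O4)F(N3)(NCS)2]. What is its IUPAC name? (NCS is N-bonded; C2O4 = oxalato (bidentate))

The 3 lithium counter-ions carry a total charge of +3, so each complex ion is 3−.
Ligand charges: 1×azido (-1 each), 2×isothiocyanato (-1 each), 1×fluoro (-1 each), 1×oxalato (-2 each); total -6. So Mo + (-6) = 3−, giving Mo = +3.
The complex ion is anionic, so molybdenum takes the -ate form molybdate(III).

lithium azidofluorodiisothiocyanatooxalatomolybdate(III)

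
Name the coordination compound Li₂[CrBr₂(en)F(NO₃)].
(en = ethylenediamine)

The 2 lithium counter-ions carry a total charge of +2, so each complex ion is 2−.
Ligand charges: 1×nitrato (-1 each), 1×fluoro (-1 each), 1×ethylenediamine (neutral), 2×bromo (-1 each); total -4. So Cr + (-4) = 2−, giving Cr = +2.
Ligands are named alphabetically: bromo before ethylenediamine before fluoro before nitrato.
The complex ion is anionic, so chromium takes the -ate form chromate(II).

lithium dibromo(ethylenediamine)fluoronitratochromate(II)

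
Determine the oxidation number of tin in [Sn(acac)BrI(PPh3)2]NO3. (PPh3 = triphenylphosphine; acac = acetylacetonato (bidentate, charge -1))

+4

1 nitrate outside the brackets (-1 each) → the complex ion is 1+.
Ligand charges: 1×Br = -1; 2×PPh3 neutral; 1×I = -1; 1×acac = -1; sum -3.
Sn + (-3) = 1+ ⇒ Sn is +4.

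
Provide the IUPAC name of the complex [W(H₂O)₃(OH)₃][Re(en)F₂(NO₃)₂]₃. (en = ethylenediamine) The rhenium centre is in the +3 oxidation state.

Both ions are complex: the cation is named first with the plain metal name, the anion second with the -ate form; each ion's ligands are alphabetised independently.
Re is given as +3; the anion's ligand charges sum to -4, so the complex anion is 1−.
With 3 anions per cation, the cation must be 3×1 = 3+.
Cation: ligand charges sum to -3; for the ion to be 3+, W = +6.

triaquatrihydroxotungsten(VI) (ethylenediamine)difluorodinitratorhenate(III)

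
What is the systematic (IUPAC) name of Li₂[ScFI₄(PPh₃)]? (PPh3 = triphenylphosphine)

lithium fluorotetraiodo(triphenylphosphine)scandate(III)

The 2 lithium counter-ions carry a total charge of +2, so each complex ion is 2−.
Ligand charges: 1×fluoro (-1 each), 4×iodo (-1 each), 1×triphenylphosphine (neutral); total -5. So Sc + (-5) = 2−, giving Sc = +3.
Ligands are named alphabetically: fluoro before iodo before triphenylphosphine.
The complex ion is anionic, so scandium takes the -ate form scandate(III).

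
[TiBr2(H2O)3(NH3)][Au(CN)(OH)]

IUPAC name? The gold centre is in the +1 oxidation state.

Au is given as +1; the anion's ligand charges sum to -2, so the complex anion is 1−.
A 1:1 salt means the cation carries the equal and opposite charge, 1+.
Cation: ligand charges sum to -2; for the ion to be 1+, Ti = +3.

amminetriaquadibromotitanium(III) cyanohydroxoaurate(I)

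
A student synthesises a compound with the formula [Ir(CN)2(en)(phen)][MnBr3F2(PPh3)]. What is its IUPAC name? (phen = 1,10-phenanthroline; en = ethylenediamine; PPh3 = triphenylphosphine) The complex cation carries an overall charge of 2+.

Both ions are complex: the cation is named first with the plain metal name, the anion second with the -ate form; each ion's ligands are alphabetised independently.
The complex cation is given as 2+; its ligand charges sum to -2, so Ir = +4.
A 1:1 salt means the anion carries the equal and opposite charge, 2−.
Anion: ligand charges sum to -5; for the ion to be 2−, Mn = +3.

dicyano(ethylenediamine)(1,10-phenanthroline)iridium(IV) tribromodifluoro(triphenylphosphine)manganate(III)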